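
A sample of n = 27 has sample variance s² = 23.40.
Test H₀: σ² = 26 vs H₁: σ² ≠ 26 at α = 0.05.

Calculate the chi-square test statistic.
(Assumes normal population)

df = n - 1 = 26
χ² = (n-1)s²/σ₀² = 26×23.40/26 = 23.4000
Critical values: χ²_{0.975,26} = 13.844, χ²_{0.025,26} = 41.923
Rejection region: χ² < 13.844 or χ² > 41.923
Decision: fail to reject H₀

Answer: χ² = 23.4000, fail to reject H₀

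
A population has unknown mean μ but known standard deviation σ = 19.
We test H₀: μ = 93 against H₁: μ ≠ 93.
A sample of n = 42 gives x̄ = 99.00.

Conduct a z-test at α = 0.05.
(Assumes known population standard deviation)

Standard error: SE = σ/√n = 19/√42 = 2.9318
z-statistic: z = (x̄ - μ₀)/SE = (99.00 - 93)/2.9318 = 2.0465
Critical value: ±1.960
p-value = 0.0407
Decision: reject H₀

Answer: z = 2.0465, reject H₀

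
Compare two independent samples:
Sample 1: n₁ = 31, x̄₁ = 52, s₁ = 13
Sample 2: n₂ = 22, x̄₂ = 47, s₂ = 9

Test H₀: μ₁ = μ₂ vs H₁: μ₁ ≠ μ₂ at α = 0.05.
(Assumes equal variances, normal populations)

Answer: t = 1.5566, fail to reject H₀

Derivation:
Pooled variance: s²_p = [30×13² + 21×9²]/(51) = 132.7647
s_p = 11.5224
SE = s_p×√(1/n₁ + 1/n₂) = 11.5224×√(1/31 + 1/22) = 3.2121
t = (x̄₁ - x̄₂)/SE = (52 - 47)/3.2121 = 1.5566
df = 51, t-critical = ±2.008
Decision: fail to reject H₀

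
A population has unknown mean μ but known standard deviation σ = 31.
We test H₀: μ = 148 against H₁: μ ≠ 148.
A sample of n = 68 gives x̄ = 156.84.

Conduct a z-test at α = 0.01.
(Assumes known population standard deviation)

Answer: z = 2.3515, fail to reject H₀

Derivation:
Standard error: SE = σ/√n = 31/√68 = 3.7593
z-statistic: z = (x̄ - μ₀)/SE = (156.84 - 148)/3.7593 = 2.3515
Critical value: ±2.576
p-value = 0.0187
Decision: fail to reject H₀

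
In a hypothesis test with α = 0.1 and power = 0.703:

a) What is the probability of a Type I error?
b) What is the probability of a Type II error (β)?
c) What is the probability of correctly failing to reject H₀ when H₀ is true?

a) Type I error probability = α = 0.1
b) Power = P(reject H₀ | H₁ true) = 1 - β = 0.703, so Type II error probability = β = 1 - Power = 0.297
c) P(fail to reject H₀ | H₀ true) = 1 - α = 0.9

Answer: a) 0.1, b) 0.297, c) 0.9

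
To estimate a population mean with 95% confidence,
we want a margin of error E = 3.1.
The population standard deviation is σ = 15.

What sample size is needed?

Answer: n = 90

Derivation:
z_0.025 = 1.960
n = (z×σ/E)² = (1.960×15/3.1)²
n = 89.9438
Round up: n = 90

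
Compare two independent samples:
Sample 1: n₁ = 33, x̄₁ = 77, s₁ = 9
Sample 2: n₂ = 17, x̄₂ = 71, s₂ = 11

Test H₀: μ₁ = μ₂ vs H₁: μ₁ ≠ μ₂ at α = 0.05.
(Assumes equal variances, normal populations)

Answer: t = 2.0693, reject H₀

Derivation:
Pooled variance: s²_p = [32×9² + 16×11²]/(48) = 94.3333
s_p = 9.7125
SE = s_p×√(1/n₁ + 1/n₂) = 9.7125×√(1/33 + 1/17) = 2.8996
t = (x̄₁ - x̄₂)/SE = (77 - 71)/2.8996 = 2.0693
df = 48, t-critical = ±2.011
Decision: reject H₀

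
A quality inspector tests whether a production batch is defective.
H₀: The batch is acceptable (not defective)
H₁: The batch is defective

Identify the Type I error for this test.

Answer: Rejecting an acceptable batch

Derivation:
Type I error: rejecting H₀ when it is actually true (false positive).
Type II error: failing to reject H₀ when H₁ is actually true (false negative).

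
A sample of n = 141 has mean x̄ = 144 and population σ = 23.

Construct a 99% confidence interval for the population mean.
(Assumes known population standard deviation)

Confidence level: 99%, α = 0.01
z_0.005 = 2.576
SE = σ/√n = 23/√141 = 1.9369
Margin of error = 2.576 × 1.9369 = 4.9895
CI: x̄ ± margin = 144 ± 4.9895
CI: (139.0105, 148.9895)

Answer: (139.0105, 148.9895)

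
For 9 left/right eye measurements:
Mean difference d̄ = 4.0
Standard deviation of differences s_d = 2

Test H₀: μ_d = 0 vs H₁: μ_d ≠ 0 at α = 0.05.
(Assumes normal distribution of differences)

df = n - 1 = 8
SE = s_d/√n = 2/√9 = 0.6667
t = d̄/SE = 4.0/0.6667 = 5.9997
Critical value: t_{0.025,8} = ±2.306
p-value ≈ 0.0003
Decision: reject H₀

Answer: t = 5.9997, reject H₀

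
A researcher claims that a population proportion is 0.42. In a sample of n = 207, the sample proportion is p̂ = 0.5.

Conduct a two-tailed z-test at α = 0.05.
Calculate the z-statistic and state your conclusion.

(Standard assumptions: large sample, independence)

Answer: z = 2.3320, reject H₀

Derivation:
H₀: p = 0.42, H₁: p ≠ 0.42
Standard error: SE = √(p₀(1-p₀)/n) = √(0.42×0.58/207) = 0.034305
z-statistic: z = (p̂ - p₀)/SE = (0.5 - 0.42)/0.034305 = 2.3320
Critical value: z_0.025 = ±1.960
p-value = 0.0197
Decision: reject H₀ at α = 0.05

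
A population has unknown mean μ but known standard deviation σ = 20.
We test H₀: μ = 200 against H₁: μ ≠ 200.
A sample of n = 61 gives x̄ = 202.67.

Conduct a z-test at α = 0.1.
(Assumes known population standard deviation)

Standard error: SE = σ/√n = 20/√61 = 2.5607
z-statistic: z = (x̄ - μ₀)/SE = (202.67 - 200)/2.5607 = 1.0427
Critical value: ±1.645
p-value = 0.2971
Decision: fail to reject H₀

Answer: z = 1.0427, fail to reject H₀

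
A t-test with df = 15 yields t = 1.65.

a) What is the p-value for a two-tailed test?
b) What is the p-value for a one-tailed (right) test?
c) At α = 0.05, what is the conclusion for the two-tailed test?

Answer: a) 0.1197, b) 0.0599, c) fail to reject H₀

Derivation:
Using t-distribution with df = 15:
a) Two-tailed: p = 2×P(T > 1.65) = 0.1197
b) One-tailed: p = P(T > 1.65) = 0.0599
c) 0.1197 ≥ 0.05, fail to reject H₀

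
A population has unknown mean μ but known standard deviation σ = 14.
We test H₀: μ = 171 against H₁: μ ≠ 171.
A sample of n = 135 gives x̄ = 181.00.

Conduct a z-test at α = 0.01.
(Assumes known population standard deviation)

Answer: z = 8.2994, reject H₀

Derivation:
Standard error: SE = σ/√n = 14/√135 = 1.2049
z-statistic: z = (x̄ - μ₀)/SE = (181.00 - 171)/1.2049 = 8.2994
Critical value: ±2.576
p-value < 0.0001
Decision: reject H₀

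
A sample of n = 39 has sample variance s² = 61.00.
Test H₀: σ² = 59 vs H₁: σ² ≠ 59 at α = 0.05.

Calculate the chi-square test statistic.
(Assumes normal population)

df = n - 1 = 38
χ² = (n-1)s²/σ₀² = 38×61.00/59 = 39.2881
Critical values: χ²_{0.975,38} = 22.878, χ²_{0.025,38} = 56.896
Rejection region: χ² < 22.878 or χ² > 56.896
Decision: fail to reject H₀

Answer: χ² = 39.2881, fail to reject H₀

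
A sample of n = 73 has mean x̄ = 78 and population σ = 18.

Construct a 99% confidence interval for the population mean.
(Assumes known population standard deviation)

Confidence level: 99%, α = 0.01
z_0.005 = 2.576
SE = σ/√n = 18/√73 = 2.1067
Margin of error = 2.576 × 2.1067 = 5.4269
CI: x̄ ± margin = 78 ± 5.4269
CI: (72.5731, 83.4269)

Answer: (72.5731, 83.4269)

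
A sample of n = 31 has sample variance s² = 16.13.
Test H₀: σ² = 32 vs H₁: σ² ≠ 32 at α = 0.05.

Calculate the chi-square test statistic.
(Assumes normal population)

df = n - 1 = 30
χ² = (n-1)s²/σ₀² = 30×16.13/32 = 15.1219
Critical values: χ²_{0.975,30} = 16.791, χ²_{0.025,30} = 46.979
Rejection region: χ² < 16.791 or χ² > 46.979
Decision: reject H₀

Answer: χ² = 15.1219, reject H₀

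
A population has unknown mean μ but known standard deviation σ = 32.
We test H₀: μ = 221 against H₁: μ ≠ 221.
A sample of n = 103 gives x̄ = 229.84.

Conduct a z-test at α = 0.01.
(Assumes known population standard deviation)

Standard error: SE = σ/√n = 32/√103 = 3.1531
z-statistic: z = (x̄ - μ₀)/SE = (229.84 - 221)/3.1531 = 2.8036
Critical value: ±2.576
p-value = 0.0051
Decision: reject H₀

Answer: z = 2.8036, reject H₀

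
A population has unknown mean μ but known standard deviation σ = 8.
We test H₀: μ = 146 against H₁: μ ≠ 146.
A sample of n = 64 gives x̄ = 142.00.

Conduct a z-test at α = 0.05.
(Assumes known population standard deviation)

Answer: z = -4.0000, reject H₀

Derivation:
Standard error: SE = σ/√n = 8/√64 = 1.0000
z-statistic: z = (x̄ - μ₀)/SE = (142.00 - 146)/1.0000 = -4.0000
Critical value: ±1.960
p-value = 0.0001
Decision: reject H₀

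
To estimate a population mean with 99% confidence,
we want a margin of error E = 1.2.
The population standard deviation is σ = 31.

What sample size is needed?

z_0.005 = 2.576
n = (z×σ/E)² = (2.576×31/1.2)²
n = 4428.4588
Round up: n = 4429

Answer: n = 4429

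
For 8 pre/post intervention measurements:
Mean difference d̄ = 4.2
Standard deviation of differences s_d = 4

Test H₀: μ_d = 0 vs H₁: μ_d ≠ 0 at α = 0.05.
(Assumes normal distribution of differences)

df = n - 1 = 7
SE = s_d/√n = 4/√8 = 1.4142
t = d̄/SE = 4.2/1.4142 = 2.9699
Critical value: t_{0.025,7} = ±2.365
p-value ≈ 0.0208
Decision: reject H₀

Answer: t = 2.9699, reject H₀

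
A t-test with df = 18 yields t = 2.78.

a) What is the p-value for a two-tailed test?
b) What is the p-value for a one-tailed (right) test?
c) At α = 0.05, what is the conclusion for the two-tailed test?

Using t-distribution with df = 18:
a) Two-tailed: p = 2×P(T > 2.78) = 0.0124
b) One-tailed: p = P(T > 2.78) = 0.0062
c) 0.0124 < 0.05, reject H₀

Answer: a) 0.0124, b) 0.0062, c) reject H₀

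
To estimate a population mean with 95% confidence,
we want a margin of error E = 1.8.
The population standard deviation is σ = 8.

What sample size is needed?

z_0.025 = 1.960
n = (z×σ/E)² = (1.960×8/1.8)²
n = 75.8835
Round up: n = 76

Answer: n = 76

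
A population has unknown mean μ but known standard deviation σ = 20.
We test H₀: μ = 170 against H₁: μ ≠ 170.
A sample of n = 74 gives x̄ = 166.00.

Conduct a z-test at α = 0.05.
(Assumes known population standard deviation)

Standard error: SE = σ/√n = 20/√74 = 2.3250
z-statistic: z = (x̄ - μ₀)/SE = (166.00 - 170)/2.3250 = -1.7204
Critical value: ±1.960
p-value = 0.0854
Decision: fail to reject H₀

Answer: z = -1.7204, fail to reject H₀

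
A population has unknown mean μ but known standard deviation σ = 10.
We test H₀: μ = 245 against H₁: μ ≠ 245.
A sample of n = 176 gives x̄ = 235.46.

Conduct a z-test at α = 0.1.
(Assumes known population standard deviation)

Answer: z = -12.6559, reject H₀

Derivation:
Standard error: SE = σ/√n = 10/√176 = 0.7538
z-statistic: z = (x̄ - μ₀)/SE = (235.46 - 245)/0.7538 = -12.6559
Critical value: ±1.645
p-value < 0.0001
Decision: reject H₀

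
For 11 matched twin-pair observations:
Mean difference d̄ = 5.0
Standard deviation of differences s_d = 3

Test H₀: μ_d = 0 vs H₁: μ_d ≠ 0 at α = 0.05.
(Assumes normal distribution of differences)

df = n - 1 = 10
SE = s_d/√n = 3/√11 = 0.9045
t = d̄/SE = 5.0/0.9045 = 5.5279
Critical value: t_{0.025,10} = ±2.228
p-value ≈ 0.0003
Decision: reject H₀

Answer: t = 5.5279, reject H₀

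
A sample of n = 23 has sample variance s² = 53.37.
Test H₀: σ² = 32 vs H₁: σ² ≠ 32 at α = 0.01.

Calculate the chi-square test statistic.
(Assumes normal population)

df = n - 1 = 22
χ² = (n-1)s²/σ₀² = 22×53.37/32 = 36.6919
Critical values: χ²_{0.995,22} = 8.643, χ²_{0.005,22} = 42.796
Rejection region: χ² < 8.643 or χ² > 42.796
Decision: fail to reject H₀

Answer: χ² = 36.6919, fail to reject H₀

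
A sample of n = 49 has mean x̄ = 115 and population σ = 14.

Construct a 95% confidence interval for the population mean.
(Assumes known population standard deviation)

Confidence level: 95%, α = 0.05
z_0.025 = 1.960
SE = σ/√n = 14/√49 = 2.0000
Margin of error = 1.960 × 2.0000 = 3.9200
CI: x̄ ± margin = 115 ± 3.9200
CI: (111.0800, 118.9200)

Answer: (111.0800, 118.9200)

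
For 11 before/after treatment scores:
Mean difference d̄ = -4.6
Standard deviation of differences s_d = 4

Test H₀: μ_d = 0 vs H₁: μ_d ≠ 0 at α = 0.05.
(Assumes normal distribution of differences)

Answer: t = -3.8143, reject H₀

Derivation:
df = n - 1 = 10
SE = s_d/√n = 4/√11 = 1.2060
t = d̄/SE = -4.6/1.2060 = -3.8143
Critical value: t_{0.025,10} = ±2.228
p-value ≈ 0.0034
Decision: reject H₀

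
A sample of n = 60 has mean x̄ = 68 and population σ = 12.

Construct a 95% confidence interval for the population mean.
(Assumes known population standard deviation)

Answer: (64.9636, 71.0364)

Derivation:
Confidence level: 95%, α = 0.05
z_0.025 = 1.960
SE = σ/√n = 12/√60 = 1.5492
Margin of error = 1.960 × 1.5492 = 3.0364
CI: x̄ ± margin = 68 ± 3.0364
CI: (64.9636, 71.0364)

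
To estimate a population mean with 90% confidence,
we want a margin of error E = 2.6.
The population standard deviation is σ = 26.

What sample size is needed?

Answer: n = 271

Derivation:
z_0.05 = 1.645
n = (z×σ/E)² = (1.645×26/2.6)²
n = 270.6025
Round up: n = 271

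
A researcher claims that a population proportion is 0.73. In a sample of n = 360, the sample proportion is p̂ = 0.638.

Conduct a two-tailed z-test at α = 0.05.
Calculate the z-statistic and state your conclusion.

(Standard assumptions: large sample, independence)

Answer: z = -3.9318, reject H₀

Derivation:
H₀: p = 0.73, H₁: p ≠ 0.73
Standard error: SE = √(p₀(1-p₀)/n) = √(0.73×0.27/360) = 0.023399
z-statistic: z = (p̂ - p₀)/SE = (0.638 - 0.73)/0.023399 = -3.9318
Critical value: z_0.025 = ±1.960
p-value = 0.0001
Decision: reject H₀ at α = 0.05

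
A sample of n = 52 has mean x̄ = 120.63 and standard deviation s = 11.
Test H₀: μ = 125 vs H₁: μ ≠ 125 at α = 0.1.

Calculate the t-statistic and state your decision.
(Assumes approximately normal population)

df = n - 1 = 51
SE = s/√n = 11/√52 = 1.5254
t = (x̄ - μ₀)/SE = (120.63 - 125)/1.5254 = -2.8648
Critical value: t_{0.05,51} = ±1.675
p-value ≈ 0.0060
Decision: reject H₀

Answer: t = -2.8648, reject H₀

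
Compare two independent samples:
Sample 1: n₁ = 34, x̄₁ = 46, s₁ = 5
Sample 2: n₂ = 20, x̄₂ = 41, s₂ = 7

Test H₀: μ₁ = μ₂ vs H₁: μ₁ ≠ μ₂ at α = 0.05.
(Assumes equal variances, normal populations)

Pooled variance: s²_p = [33×5² + 19×7²]/(52) = 33.7692
s_p = 5.8111
SE = s_p×√(1/n₁ + 1/n₂) = 5.8111×√(1/34 + 1/20) = 1.6376
t = (x̄₁ - x̄₂)/SE = (46 - 41)/1.6376 = 3.0532
df = 52, t-critical = ±2.007
Decision: reject H₀

Answer: t = 3.0532, reject H₀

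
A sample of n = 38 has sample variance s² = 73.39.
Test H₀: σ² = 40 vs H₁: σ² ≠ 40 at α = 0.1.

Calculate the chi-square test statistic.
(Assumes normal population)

Answer: χ² = 67.8858, reject H₀

Derivation:
df = n - 1 = 37
χ² = (n-1)s²/σ₀² = 37×73.39/40 = 67.8858
Critical values: χ²_{0.95,37} = 24.075, χ²_{0.05,37} = 52.192
Rejection region: χ² < 24.075 or χ² > 52.192
Decision: reject H₀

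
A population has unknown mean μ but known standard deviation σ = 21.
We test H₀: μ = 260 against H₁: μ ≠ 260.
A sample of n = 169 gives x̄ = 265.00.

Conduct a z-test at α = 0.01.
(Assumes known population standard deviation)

Answer: z = 3.0952, reject H₀

Derivation:
Standard error: SE = σ/√n = 21/√169 = 1.6154
z-statistic: z = (x̄ - μ₀)/SE = (265.00 - 260)/1.6154 = 3.0952
Critical value: ±2.576
p-value = 0.0020
Decision: reject H₀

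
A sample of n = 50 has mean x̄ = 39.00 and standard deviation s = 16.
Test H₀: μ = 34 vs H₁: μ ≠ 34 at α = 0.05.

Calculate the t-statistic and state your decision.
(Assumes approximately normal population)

df = n - 1 = 49
SE = s/√n = 16/√50 = 2.2627
t = (x̄ - μ₀)/SE = (39.00 - 34)/2.2627 = 2.2097
Critical value: t_{0.025,49} = ±2.010
p-value ≈ 0.0318
Decision: reject H₀

Answer: t = 2.2097, reject H₀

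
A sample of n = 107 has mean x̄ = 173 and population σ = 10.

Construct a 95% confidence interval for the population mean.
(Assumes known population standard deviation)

Answer: (171.1053, 174.8947)

Derivation:
Confidence level: 95%, α = 0.05
z_0.025 = 1.960
SE = σ/√n = 10/√107 = 0.9667
Margin of error = 1.960 × 0.9667 = 1.8947
CI: x̄ ± margin = 173 ± 1.8947
CI: (171.1053, 174.8947)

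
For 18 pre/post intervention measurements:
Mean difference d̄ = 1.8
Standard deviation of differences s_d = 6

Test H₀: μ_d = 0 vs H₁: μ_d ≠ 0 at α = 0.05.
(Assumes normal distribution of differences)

Answer: t = 1.2728, fail to reject H₀

Derivation:
df = n - 1 = 17
SE = s_d/√n = 6/√18 = 1.4142
t = d̄/SE = 1.8/1.4142 = 1.2728
Critical value: t_{0.025,17} = ±2.110
p-value ≈ 0.2202
Decision: fail to reject H₀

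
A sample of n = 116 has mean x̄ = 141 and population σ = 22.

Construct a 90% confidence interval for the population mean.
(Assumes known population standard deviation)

Confidence level: 90%, α = 0.1
z_0.05 = 1.645
SE = σ/√n = 22/√116 = 2.0426
Margin of error = 1.645 × 2.0426 = 3.3601
CI: x̄ ± margin = 141 ± 3.3601
CI: (137.6399, 144.3601)

Answer: (137.6399, 144.3601)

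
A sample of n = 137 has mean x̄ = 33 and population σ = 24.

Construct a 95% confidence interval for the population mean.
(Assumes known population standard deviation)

Confidence level: 95%, α = 0.05
z_0.025 = 1.960
SE = σ/√n = 24/√137 = 2.0505
Margin of error = 1.960 × 2.0505 = 4.0190
CI: x̄ ± margin = 33 ± 4.0190
CI: (28.9810, 37.0190)

Answer: (28.9810, 37.0190)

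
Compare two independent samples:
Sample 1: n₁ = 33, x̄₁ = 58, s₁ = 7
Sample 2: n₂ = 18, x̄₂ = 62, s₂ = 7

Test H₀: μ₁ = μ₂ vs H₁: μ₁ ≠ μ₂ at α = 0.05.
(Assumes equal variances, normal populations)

Pooled variance: s²_p = [32×7² + 17×7²]/(49) = 49.0000
s_p = 7.0000
SE = s_p×√(1/n₁ + 1/n₂) = 7.0000×√(1/33 + 1/18) = 2.0511
t = (x̄₁ - x̄₂)/SE = (58 - 62)/2.0511 = -1.9502
df = 49, t-critical = ±2.010
Decision: fail to reject H₀

Answer: t = -1.9502, fail to reject H₀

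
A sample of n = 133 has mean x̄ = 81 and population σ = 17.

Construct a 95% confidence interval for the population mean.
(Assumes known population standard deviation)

Answer: (78.1108, 83.8892)

Derivation:
Confidence level: 95%, α = 0.05
z_0.025 = 1.960
SE = σ/√n = 17/√133 = 1.4741
Margin of error = 1.960 × 1.4741 = 2.8892
CI: x̄ ± margin = 81 ± 2.8892
CI: (78.1108, 83.8892)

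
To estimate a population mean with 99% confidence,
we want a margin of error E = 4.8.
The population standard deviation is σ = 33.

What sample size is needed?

z_0.005 = 2.576
n = (z×σ/E)² = (2.576×33/4.8)²
n = 313.6441
Round up: n = 314

Answer: n = 314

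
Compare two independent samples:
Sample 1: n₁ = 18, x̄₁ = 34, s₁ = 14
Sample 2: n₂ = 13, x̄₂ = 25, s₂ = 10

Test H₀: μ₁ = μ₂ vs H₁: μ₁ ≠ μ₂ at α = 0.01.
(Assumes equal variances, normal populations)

Answer: t = 1.9780, fail to reject H₀

Derivation:
Pooled variance: s²_p = [17×14² + 12×10²]/(29) = 156.2759
s_p = 12.5010
SE = s_p×√(1/n₁ + 1/n₂) = 12.5010×√(1/18 + 1/13) = 4.5501
t = (x̄₁ - x̄₂)/SE = (34 - 25)/4.5501 = 1.9780
df = 29, t-critical = ±2.756
Decision: fail to reject H₀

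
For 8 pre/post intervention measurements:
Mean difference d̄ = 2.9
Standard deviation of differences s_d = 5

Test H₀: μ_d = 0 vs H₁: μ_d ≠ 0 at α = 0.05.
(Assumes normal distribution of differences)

Answer: t = 1.6405, fail to reject H₀

Derivation:
df = n - 1 = 7
SE = s_d/√n = 5/√8 = 1.7678
t = d̄/SE = 2.9/1.7678 = 1.6405
Critical value: t_{0.025,7} = ±2.365
p-value ≈ 0.1449
Decision: fail to reject H₀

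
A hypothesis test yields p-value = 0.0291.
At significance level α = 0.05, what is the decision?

Compare p-value to α:
0.0291 < 0.05
Decision: reject H₀

Answer: reject H₀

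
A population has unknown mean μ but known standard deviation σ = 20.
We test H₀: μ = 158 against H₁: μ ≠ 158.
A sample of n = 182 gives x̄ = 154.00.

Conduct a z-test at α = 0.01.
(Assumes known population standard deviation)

Answer: z = -2.6981, reject H₀

Derivation:
Standard error: SE = σ/√n = 20/√182 = 1.4825
z-statistic: z = (x̄ - μ₀)/SE = (154.00 - 158)/1.4825 = -2.6981
Critical value: ±2.576
p-value = 0.0070
Decision: reject H₀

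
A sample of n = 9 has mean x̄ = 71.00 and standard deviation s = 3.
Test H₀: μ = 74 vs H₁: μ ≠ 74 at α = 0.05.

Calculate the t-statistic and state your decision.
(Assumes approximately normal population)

df = n - 1 = 8
SE = s/√n = 3/√9 = 1.0000
t = (x̄ - μ₀)/SE = (71.00 - 74)/1.0000 = -3.0000
Critical value: t_{0.025,8} = ±2.306
p-value ≈ 0.0171
Decision: reject H₀

Answer: t = -3.0000, reject H₀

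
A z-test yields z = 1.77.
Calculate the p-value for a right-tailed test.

For z = 1.77:
p = P(Z > 1.77) = 1 - Φ(1.77) = 0.0384

Answer: p-value ≈ 0.0384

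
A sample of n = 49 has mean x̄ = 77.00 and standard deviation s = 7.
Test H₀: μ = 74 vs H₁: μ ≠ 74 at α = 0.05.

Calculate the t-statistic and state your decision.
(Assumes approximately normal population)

Answer: t = 3.0000, reject H₀

Derivation:
df = n - 1 = 48
SE = s/√n = 7/√49 = 1.0000
t = (x̄ - μ₀)/SE = (77.00 - 74)/1.0000 = 3.0000
Critical value: t_{0.025,48} = ±2.011
p-value ≈ 0.0043
Decision: reject H₀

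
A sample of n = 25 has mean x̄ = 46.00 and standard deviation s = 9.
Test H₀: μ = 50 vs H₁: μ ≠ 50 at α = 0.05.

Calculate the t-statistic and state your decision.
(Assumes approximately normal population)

Answer: t = -2.2222, reject H₀

Derivation:
df = n - 1 = 24
SE = s/√n = 9/√25 = 1.8000
t = (x̄ - μ₀)/SE = (46.00 - 50)/1.8000 = -2.2222
Critical value: t_{0.025,24} = ±2.064
p-value ≈ 0.0359
Decision: reject H₀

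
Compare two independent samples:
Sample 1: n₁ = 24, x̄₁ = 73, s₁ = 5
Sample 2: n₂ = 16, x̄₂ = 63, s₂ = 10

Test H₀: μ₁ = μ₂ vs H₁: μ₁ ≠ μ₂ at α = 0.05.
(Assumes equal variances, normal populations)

Answer: t = 4.1929, reject H₀

Derivation:
Pooled variance: s²_p = [23×5² + 15×10²]/(38) = 54.6053
s_p = 7.3895
SE = s_p×√(1/n₁ + 1/n₂) = 7.3895×√(1/24 + 1/16) = 2.3850
t = (x̄₁ - x̄₂)/SE = (73 - 63)/2.3850 = 4.1929
df = 38, t-critical = ±2.024
Decision: reject H₀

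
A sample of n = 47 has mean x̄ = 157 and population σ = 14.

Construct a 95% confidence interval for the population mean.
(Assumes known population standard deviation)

Confidence level: 95%, α = 0.05
z_0.025 = 1.960
SE = σ/√n = 14/√47 = 2.0421
Margin of error = 1.960 × 2.0421 = 4.0025
CI: x̄ ± margin = 157 ± 4.0025
CI: (152.9975, 161.0025)

Answer: (152.9975, 161.0025)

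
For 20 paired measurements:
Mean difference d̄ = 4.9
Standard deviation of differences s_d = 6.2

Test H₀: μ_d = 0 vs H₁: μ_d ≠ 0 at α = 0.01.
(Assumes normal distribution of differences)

df = n - 1 = 19
SE = s_d/√n = 6.2/√20 = 1.3864
t = d̄/SE = 4.9/1.3864 = 3.5343
Critical value: t_{0.005,19} = ±2.861
p-value ≈ 0.0022
Decision: reject H₀

Answer: t = 3.5343, reject H₀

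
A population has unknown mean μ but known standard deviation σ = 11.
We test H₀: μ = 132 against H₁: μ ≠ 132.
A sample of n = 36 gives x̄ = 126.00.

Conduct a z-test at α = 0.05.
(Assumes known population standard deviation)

Answer: z = -3.2728, reject H₀

Derivation:
Standard error: SE = σ/√n = 11/√36 = 1.8333
z-statistic: z = (x̄ - μ₀)/SE = (126.00 - 132)/1.8333 = -3.2728
Critical value: ±1.960
p-value = 0.0011
Decision: reject H₀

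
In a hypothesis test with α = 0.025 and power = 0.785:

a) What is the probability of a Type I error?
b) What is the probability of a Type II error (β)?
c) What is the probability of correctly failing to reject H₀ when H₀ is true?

a) Type I error probability = α = 0.025
b) Power = P(reject H₀ | H₁ true) = 1 - β = 0.785, so Type II error probability = β = 1 - Power = 0.215
c) P(fail to reject H₀ | H₀ true) = 1 - α = 0.975

Answer: a) 0.025, b) 0.215, c) 0.975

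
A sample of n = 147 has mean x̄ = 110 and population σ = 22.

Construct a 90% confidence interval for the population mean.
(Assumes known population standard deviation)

Answer: (107.0151, 112.9849)

Derivation:
Confidence level: 90%, α = 0.1
z_0.05 = 1.645
SE = σ/√n = 22/√147 = 1.8145
Margin of error = 1.645 × 1.8145 = 2.9849
CI: x̄ ± margin = 110 ± 2.9849
CI: (107.0151, 112.9849)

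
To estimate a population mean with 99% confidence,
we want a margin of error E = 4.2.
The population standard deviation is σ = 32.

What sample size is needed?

z_0.005 = 2.576
n = (z×σ/E)² = (2.576×32/4.2)²
n = 385.2060
Round up: n = 386

Answer: n = 386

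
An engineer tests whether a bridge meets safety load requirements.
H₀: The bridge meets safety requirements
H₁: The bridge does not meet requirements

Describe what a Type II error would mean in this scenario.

Type I error (α): Rejecting H₀ when H₀ is true
Type II error (β): Failing to reject H₀ when H₁ is true

Answer: Declaring an unsafe bridge to be safe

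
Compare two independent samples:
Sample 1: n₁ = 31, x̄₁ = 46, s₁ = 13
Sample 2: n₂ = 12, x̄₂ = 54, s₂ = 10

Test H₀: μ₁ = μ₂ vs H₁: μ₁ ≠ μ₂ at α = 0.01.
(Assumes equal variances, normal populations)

Pooled variance: s²_p = [30×13² + 11×10²]/(41) = 150.4878
s_p = 12.2673
SE = s_p×√(1/n₁ + 1/n₂) = 12.2673×√(1/31 + 1/12) = 4.1707
t = (x̄₁ - x̄₂)/SE = (46 - 54)/4.1707 = -1.9181
df = 41, t-critical = ±2.701
Decision: fail to reject H₀

Answer: t = -1.9181, fail to reject H₀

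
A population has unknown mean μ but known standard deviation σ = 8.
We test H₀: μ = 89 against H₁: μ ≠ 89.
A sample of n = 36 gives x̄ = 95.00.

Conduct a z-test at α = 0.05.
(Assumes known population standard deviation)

Standard error: SE = σ/√n = 8/√36 = 1.3333
z-statistic: z = (x̄ - μ₀)/SE = (95.00 - 89)/1.3333 = 4.5001
Critical value: ±1.960
p-value < 0.0001
Decision: reject H₀

Answer: z = 4.5001, reject H₀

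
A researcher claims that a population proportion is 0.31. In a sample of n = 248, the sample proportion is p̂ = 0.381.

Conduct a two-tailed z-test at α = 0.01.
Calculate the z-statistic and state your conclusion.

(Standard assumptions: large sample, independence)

H₀: p = 0.31, H₁: p ≠ 0.31
Standard error: SE = √(p₀(1-p₀)/n) = √(0.31×0.69/248) = 0.029368
z-statistic: z = (p̂ - p₀)/SE = (0.381 - 0.31)/0.029368 = 2.4176
Critical value: z_0.005 = ±2.576
p-value = 0.0156
Decision: fail to reject H₀ at α = 0.01

Answer: z = 2.4176, fail to reject H₀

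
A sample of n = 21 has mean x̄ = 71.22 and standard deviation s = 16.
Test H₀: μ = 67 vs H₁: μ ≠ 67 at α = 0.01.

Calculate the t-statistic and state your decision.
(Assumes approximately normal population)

df = n - 1 = 20
SE = s/√n = 16/√21 = 3.4915
t = (x̄ - μ₀)/SE = (71.22 - 67)/3.4915 = 1.2086
Critical value: t_{0.005,20} = ±2.845
p-value ≈ 0.2409
Decision: fail to reject H₀

Answer: t = 1.2086, fail to reject H₀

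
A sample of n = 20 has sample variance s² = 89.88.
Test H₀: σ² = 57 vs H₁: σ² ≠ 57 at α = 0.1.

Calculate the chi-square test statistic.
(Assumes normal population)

Answer: χ² = 29.9600, fail to reject H₀

Derivation:
df = n - 1 = 19
χ² = (n-1)s²/σ₀² = 19×89.88/57 = 29.9600
Critical values: χ²_{0.95,19} = 10.117, χ²_{0.05,19} = 30.144
Rejection region: χ² < 10.117 or χ² > 30.144
Decision: fail to reject H₀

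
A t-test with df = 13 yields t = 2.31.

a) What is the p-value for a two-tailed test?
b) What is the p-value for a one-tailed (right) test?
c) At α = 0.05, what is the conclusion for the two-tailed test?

Using t-distribution with df = 13:
a) Two-tailed: p = 2×P(T > 2.31) = 0.0379
b) One-tailed: p = P(T > 2.31) = 0.0190
c) 0.0379 < 0.05, reject H₀

Answer: a) 0.0379, b) 0.0190, c) reject H₀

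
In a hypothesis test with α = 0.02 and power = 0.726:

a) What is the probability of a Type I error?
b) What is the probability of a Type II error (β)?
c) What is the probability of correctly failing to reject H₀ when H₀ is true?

a) Type I error probability = α = 0.02
b) Power = P(reject H₀ | H₁ true) = 1 - β = 0.726, so Type II error probability = β = 1 - Power = 0.274
c) P(fail to reject H₀ | H₀ true) = 1 - α = 0.98

Answer: a) 0.02, b) 0.274, c) 0.98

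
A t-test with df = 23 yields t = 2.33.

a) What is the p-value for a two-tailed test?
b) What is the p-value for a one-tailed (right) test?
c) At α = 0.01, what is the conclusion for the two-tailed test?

Using t-distribution with df = 23:
a) Two-tailed: p = 2×P(T > 2.33) = 0.0289
b) One-tailed: p = P(T > 2.33) = 0.0145
c) 0.0289 ≥ 0.01, fail to reject H₀

Answer: a) 0.0289, b) 0.0145, c) fail to reject H₀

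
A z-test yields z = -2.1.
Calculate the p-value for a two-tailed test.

For z = -2.1:
p = 2×P(Z > |-2.1|) = 2×(1 - Φ(2.1)) = 0.0357

Answer: p-value ≈ 0.0357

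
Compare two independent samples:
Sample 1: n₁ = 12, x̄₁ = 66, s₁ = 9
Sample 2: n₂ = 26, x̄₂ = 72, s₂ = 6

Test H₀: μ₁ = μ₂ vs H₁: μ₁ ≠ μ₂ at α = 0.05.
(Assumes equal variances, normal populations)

Answer: t = -2.4374, reject H₀

Derivation:
Pooled variance: s²_p = [11×9² + 25×6²]/(36) = 49.7500
s_p = 7.0534
SE = s_p×√(1/n₁ + 1/n₂) = 7.0534×√(1/12 + 1/26) = 2.4616
t = (x̄₁ - x̄₂)/SE = (66 - 72)/2.4616 = -2.4374
df = 36, t-critical = ±2.028
Decision: reject H₀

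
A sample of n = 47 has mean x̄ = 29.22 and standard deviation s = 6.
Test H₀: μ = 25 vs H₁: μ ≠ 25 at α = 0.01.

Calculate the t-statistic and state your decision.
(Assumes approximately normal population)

Answer: t = 4.8218, reject H₀

Derivation:
df = n - 1 = 46
SE = s/√n = 6/√47 = 0.8752
t = (x̄ - μ₀)/SE = (29.22 - 25)/0.8752 = 4.8218
Critical value: t_{0.005,46} = ±2.687
p-value < 0.0001
Decision: reject H₀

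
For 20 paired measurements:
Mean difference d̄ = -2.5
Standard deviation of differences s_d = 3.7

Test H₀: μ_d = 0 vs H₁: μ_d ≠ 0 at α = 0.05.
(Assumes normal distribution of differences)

df = n - 1 = 19
SE = s_d/√n = 3.7/√20 = 0.8273
t = d̄/SE = -2.5/0.8273 = -3.0219
Critical value: t_{0.025,19} = ±2.093
p-value ≈ 0.0070
Decision: reject H₀

Answer: t = -3.0219, reject H₀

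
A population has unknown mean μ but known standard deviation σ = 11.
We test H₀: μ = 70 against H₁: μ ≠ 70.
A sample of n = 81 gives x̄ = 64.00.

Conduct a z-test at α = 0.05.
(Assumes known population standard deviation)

Standard error: SE = σ/√n = 11/√81 = 1.2222
z-statistic: z = (x̄ - μ₀)/SE = (64.00 - 70)/1.2222 = -4.9092
Critical value: ±1.960
p-value < 0.0001
Decision: reject H₀

Answer: z = -4.9092, reject H₀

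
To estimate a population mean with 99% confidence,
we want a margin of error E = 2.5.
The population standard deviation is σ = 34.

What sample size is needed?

z_0.005 = 2.576
n = (z×σ/E)² = (2.576×34/2.5)²
n = 1227.3531
Round up: n = 1228

Answer: n = 1228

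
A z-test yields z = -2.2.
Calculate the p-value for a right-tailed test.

For z = -2.2:
p = P(Z > -2.2) = 1 - Φ(-2.2) = 0.9861

Answer: p-value ≈ 0.9861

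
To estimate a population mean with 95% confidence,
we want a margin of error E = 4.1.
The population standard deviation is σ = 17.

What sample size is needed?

Answer: n = 67

Derivation:
z_0.025 = 1.960
n = (z×σ/E)² = (1.960×17/4.1)²
n = 66.0454
Round up: n = 67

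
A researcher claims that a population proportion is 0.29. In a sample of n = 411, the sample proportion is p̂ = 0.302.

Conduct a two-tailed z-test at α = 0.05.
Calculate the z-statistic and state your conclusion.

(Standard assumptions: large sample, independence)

Answer: z = 0.5361, fail to reject H₀

Derivation:
H₀: p = 0.29, H₁: p ≠ 0.29
Standard error: SE = √(p₀(1-p₀)/n) = √(0.29×0.71/411) = 0.022382
z-statistic: z = (p̂ - p₀)/SE = (0.302 - 0.29)/0.022382 = 0.5361
Critical value: z_0.025 = ±1.960
p-value = 0.5919
Decision: fail to reject H₀ at α = 0.05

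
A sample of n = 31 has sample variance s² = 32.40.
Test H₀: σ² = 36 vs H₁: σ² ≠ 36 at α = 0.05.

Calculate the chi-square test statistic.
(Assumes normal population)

df = n - 1 = 30
χ² = (n-1)s²/σ₀² = 30×32.40/36 = 27.0000
Critical values: χ²_{0.975,30} = 16.791, χ²_{0.025,30} = 46.979
Rejection region: χ² < 16.791 or χ² > 46.979
Decision: fail to reject H₀

Answer: χ² = 27.0000, fail to reject H₀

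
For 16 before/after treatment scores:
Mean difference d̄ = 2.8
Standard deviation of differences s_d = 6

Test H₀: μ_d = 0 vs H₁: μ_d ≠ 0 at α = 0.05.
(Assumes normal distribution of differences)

df = n - 1 = 15
SE = s_d/√n = 6/√16 = 1.5000
t = d̄/SE = 2.8/1.5000 = 1.8667
Critical value: t_{0.025,15} = ±2.131
p-value ≈ 0.0816
Decision: fail to reject H₀

Answer: t = 1.8667, fail to reject H₀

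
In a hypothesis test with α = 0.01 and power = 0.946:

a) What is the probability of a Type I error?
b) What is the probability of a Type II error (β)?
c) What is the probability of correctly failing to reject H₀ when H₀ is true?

a) Type I error probability = α = 0.01
b) Power = P(reject H₀ | H₁ true) = 1 - β = 0.946, so Type II error probability = β = 1 - Power = 0.054
c) P(fail to reject H₀ | H₀ true) = 1 - α = 0.99

Answer: a) 0.01, b) 0.054, c) 0.99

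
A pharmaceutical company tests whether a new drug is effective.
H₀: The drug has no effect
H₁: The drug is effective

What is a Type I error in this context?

A Type I error (probability α) occurs when we reject a true H₀.
A Type II error (probability β) occurs when we fail to reject a false H₀.

Answer: Concluding the drug is effective when it actually has no effect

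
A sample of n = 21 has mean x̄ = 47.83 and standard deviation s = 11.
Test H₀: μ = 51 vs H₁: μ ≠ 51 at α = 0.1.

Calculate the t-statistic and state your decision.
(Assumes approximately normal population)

Answer: t = -1.3206, fail to reject H₀

Derivation:
df = n - 1 = 20
SE = s/√n = 11/√21 = 2.4004
t = (x̄ - μ₀)/SE = (47.83 - 51)/2.4004 = -1.3206
Critical value: t_{0.05,20} = ±1.725
p-value ≈ 0.2015
Decision: fail to reject H₀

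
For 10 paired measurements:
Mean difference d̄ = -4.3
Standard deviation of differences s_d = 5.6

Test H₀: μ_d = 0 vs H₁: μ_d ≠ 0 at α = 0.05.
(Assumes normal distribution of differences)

Answer: t = -2.4281, reject H₀

Derivation:
df = n - 1 = 9
SE = s_d/√n = 5.6/√10 = 1.7709
t = d̄/SE = -4.3/1.7709 = -2.4281
Critical value: t_{0.025,9} = ±2.262
p-value ≈ 0.0381
Decision: reject H₀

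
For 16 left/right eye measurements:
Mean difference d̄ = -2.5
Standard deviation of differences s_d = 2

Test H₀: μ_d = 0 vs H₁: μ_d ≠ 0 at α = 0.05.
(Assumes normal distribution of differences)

df = n - 1 = 15
SE = s_d/√n = 2/√16 = 0.5000
t = d̄/SE = -2.5/0.5000 = -5.0000
Critical value: t_{0.025,15} = ±2.131
p-value ≈ 0.0002
Decision: reject H₀

Answer: t = -5.0000, reject H₀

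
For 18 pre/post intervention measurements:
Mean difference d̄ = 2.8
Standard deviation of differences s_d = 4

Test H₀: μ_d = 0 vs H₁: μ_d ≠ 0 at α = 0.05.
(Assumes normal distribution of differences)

df = n - 1 = 17
SE = s_d/√n = 4/√18 = 0.9428
t = d̄/SE = 2.8/0.9428 = 2.9699
Critical value: t_{0.025,17} = ±2.110
p-value ≈ 0.0086
Decision: reject H₀

Answer: t = 2.9699, reject H₀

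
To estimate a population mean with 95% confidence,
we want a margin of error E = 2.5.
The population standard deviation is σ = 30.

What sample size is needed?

z_0.025 = 1.960
n = (z×σ/E)² = (1.960×30/2.5)²
n = 553.1904
Round up: n = 554

Answer: n = 554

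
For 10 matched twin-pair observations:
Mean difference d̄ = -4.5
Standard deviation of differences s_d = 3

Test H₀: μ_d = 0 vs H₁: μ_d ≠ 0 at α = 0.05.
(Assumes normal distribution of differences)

Answer: t = -4.7433, reject H₀

Derivation:
df = n - 1 = 9
SE = s_d/√n = 3/√10 = 0.9487
t = d̄/SE = -4.5/0.9487 = -4.7433
Critical value: t_{0.025,9} = ±2.262
p-value ≈ 0.0011
Decision: reject H₀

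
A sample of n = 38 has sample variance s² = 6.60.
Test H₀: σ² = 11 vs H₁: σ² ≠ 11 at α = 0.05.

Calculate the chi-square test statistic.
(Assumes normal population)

df = n - 1 = 37
χ² = (n-1)s²/σ₀² = 37×6.60/11 = 22.2000
Critical values: χ²_{0.975,37} = 22.106, χ²_{0.025,37} = 55.668
Rejection region: χ² < 22.106 or χ² > 55.668
Decision: fail to reject H₀

Answer: χ² = 22.2000, fail to reject H₀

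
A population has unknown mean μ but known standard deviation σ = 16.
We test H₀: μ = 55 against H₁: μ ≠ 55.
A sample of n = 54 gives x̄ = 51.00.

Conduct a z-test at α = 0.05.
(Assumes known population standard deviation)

Standard error: SE = σ/√n = 16/√54 = 2.1773
z-statistic: z = (x̄ - μ₀)/SE = (51.00 - 55)/2.1773 = -1.8371
Critical value: ±1.960
p-value = 0.0662
Decision: fail to reject H₀

Answer: z = -1.8371, fail to reject H₀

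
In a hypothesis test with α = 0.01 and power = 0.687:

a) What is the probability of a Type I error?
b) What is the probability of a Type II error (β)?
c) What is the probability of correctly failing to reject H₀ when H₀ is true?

Answer: a) 0.01, b) 0.313, c) 0.99

Derivation:
a) Type I error probability = α = 0.01
b) Power = P(reject H₀ | H₁ true) = 1 - β = 0.687, so Type II error probability = β = 1 - Power = 0.313
c) P(fail to reject H₀ | H₀ true) = 1 - α = 0.99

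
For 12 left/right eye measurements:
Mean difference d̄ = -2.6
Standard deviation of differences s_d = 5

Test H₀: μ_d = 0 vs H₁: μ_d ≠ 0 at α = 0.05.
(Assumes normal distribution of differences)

df = n - 1 = 11
SE = s_d/√n = 5/√12 = 1.4434
t = d̄/SE = -2.6/1.4434 = -1.8013
Critical value: t_{0.025,11} = ±2.201
p-value ≈ 0.0991
Decision: fail to reject H₀

Answer: t = -1.8013, fail to reject H₀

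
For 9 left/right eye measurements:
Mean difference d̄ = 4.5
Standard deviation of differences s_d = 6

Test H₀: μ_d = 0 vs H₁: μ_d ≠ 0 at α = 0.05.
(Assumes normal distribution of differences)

df = n - 1 = 8
SE = s_d/√n = 6/√9 = 2.0000
t = d̄/SE = 4.5/2.0000 = 2.2500
Critical value: t_{0.025,8} = ±2.306
p-value ≈ 0.0546
Decision: fail to reject H₀

Answer: t = 2.2500, fail to reject H₀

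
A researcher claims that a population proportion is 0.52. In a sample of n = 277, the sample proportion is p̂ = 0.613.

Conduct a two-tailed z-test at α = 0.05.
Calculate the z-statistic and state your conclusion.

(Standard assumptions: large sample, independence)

H₀: p = 0.52, H₁: p ≠ 0.52
Standard error: SE = √(p₀(1-p₀)/n) = √(0.52×0.48/277) = 0.030018
z-statistic: z = (p̂ - p₀)/SE = (0.613 - 0.52)/0.030018 = 3.0981
Critical value: z_0.025 = ±1.960
p-value = 0.0019
Decision: reject H₀ at α = 0.05

Answer: z = 3.0981, reject H₀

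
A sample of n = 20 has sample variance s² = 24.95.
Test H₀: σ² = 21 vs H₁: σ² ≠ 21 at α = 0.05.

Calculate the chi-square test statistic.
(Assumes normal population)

Answer: χ² = 22.5738, fail to reject H₀

Derivation:
df = n - 1 = 19
χ² = (n-1)s²/σ₀² = 19×24.95/21 = 22.5738
Critical values: χ²_{0.975,19} = 8.907, χ²_{0.025,19} = 32.852
Rejection region: χ² < 8.907 or χ² > 32.852
Decision: fail to reject H₀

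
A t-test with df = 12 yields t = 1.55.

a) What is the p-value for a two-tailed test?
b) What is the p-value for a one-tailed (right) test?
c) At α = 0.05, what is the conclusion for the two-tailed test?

Answer: a) 0.1471, b) 0.0736, c) fail to reject H₀

Derivation:
Using t-distribution with df = 12:
a) Two-tailed: p = 2×P(T > 1.55) = 0.1471
b) One-tailed: p = P(T > 1.55) = 0.0736
c) 0.1471 ≥ 0.05, fail to reject H₀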